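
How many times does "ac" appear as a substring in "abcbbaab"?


Searching for "ac" in "abcbbaab"
Scanning each position:
  Position 0: "ab" => no
  Position 1: "bc" => no
  Position 2: "cb" => no
  Position 3: "bb" => no
  Position 4: "ba" => no
  Position 5: "aa" => no
  Position 6: "ab" => no
Total occurrences: 0

0


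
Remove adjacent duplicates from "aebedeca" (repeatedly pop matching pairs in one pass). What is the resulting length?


Input: aebedeca
Stack-based adjacent duplicate removal:
  Read 'a': push. Stack: a
  Read 'e': push. Stack: ae
  Read 'b': push. Stack: aeb
  Read 'e': push. Stack: aebe
  Read 'd': push. Stack: aebed
  Read 'e': push. Stack: aebede
  Read 'c': push. Stack: aebedec
  Read 'a': push. Stack: aebedeca
Final stack: "aebedeca" (length 8)

8


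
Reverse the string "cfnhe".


Input: cfnhe
Reading characters right to left:
  Position 4: 'e'
  Position 3: 'h'
  Position 2: 'n'
  Position 1: 'f'
  Position 0: 'c'
Reversed: ehnfc

ehnfc


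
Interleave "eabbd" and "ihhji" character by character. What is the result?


Interleaving "eabbd" and "ihhji":
  Position 0: 'e' from first, 'i' from second => "ei"
  Position 1: 'a' from first, 'h' from second => "ah"
  Position 2: 'b' from first, 'h' from second => "bh"
  Position 3: 'b' from first, 'j' from second => "bj"
  Position 4: 'd' from first, 'i' from second => "di"
Result: eiahbhbjdi

eiahbhbjdi


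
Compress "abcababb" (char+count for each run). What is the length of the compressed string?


Input: abcababb
Runs:
  'a' x 1 => "a1"
  'b' x 1 => "b1"
  'c' x 1 => "c1"
  'a' x 1 => "a1"
  'b' x 1 => "b1"
  'a' x 1 => "a1"
  'b' x 2 => "b2"
Compressed: "a1b1c1a1b1a1b2"
Compressed length: 14

14


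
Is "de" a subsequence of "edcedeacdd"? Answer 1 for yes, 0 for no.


Check if "de" is a subsequence of "edcedeacdd"
Greedy scan:
  Position 0 ('e'): no match needed
  Position 1 ('d'): matches sub[0] = 'd'
  Position 2 ('c'): no match needed
  Position 3 ('e'): matches sub[1] = 'e'
  Position 4 ('d'): no match needed
  Position 5 ('e'): no match needed
  Position 6 ('a'): no match needed
  Position 7 ('c'): no match needed
  Position 8 ('d'): no match needed
  Position 9 ('d'): no match needed
All 2 characters matched => is a subsequence

1


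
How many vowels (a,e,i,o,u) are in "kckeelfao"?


Input: kckeelfao
Checking each character:
  'k' at position 0: consonant
  'c' at position 1: consonant
  'k' at position 2: consonant
  'e' at position 3: vowel (running total: 1)
  'e' at position 4: vowel (running total: 2)
  'l' at position 5: consonant
  'f' at position 6: consonant
  'a' at position 7: vowel (running total: 3)
  'o' at position 8: vowel (running total: 4)
Total vowels: 4

4


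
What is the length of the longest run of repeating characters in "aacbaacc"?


Input: "aacbaacc"
Scanning for longest run:
  Position 1 ('a'): continues run of 'a', length=2
  Position 2 ('c'): new char, reset run to 1
  Position 3 ('b'): new char, reset run to 1
  Position 4 ('a'): new char, reset run to 1
  Position 5 ('a'): continues run of 'a', length=2
  Position 6 ('c'): new char, reset run to 1
  Position 7 ('c'): continues run of 'c', length=2
Longest run: 'a' with length 2

2


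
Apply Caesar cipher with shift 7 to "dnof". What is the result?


Caesar cipher: shift "dnof" by 7
  'd' (pos 3) + 7 = pos 10 = 'k'
  'n' (pos 13) + 7 = pos 20 = 'u'
  'o' (pos 14) + 7 = pos 21 = 'v'
  'f' (pos 5) + 7 = pos 12 = 'm'
Result: kuvm

kuvm


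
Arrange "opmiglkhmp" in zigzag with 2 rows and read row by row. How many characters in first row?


Zigzag "opmiglkhmp" into 2 rows:
Placing characters:
  'o' => row 0
  'p' => row 1
  'm' => row 0
  'i' => row 1
  'g' => row 0
  'l' => row 1
  'k' => row 0
  'h' => row 1
  'm' => row 0
  'p' => row 1
Rows:
  Row 0: "omgkm"
  Row 1: "pilhp"
First row length: 5

5


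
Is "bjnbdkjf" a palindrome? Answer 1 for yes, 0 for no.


Input: bjnbdkjf
Reversed: fjkdbnjb
  Compare pos 0 ('b') with pos 7 ('f'): MISMATCH
  Compare pos 1 ('j') with pos 6 ('j'): match
  Compare pos 2 ('n') with pos 5 ('k'): MISMATCH
  Compare pos 3 ('b') with pos 4 ('d'): MISMATCH
Result: not a palindrome

0


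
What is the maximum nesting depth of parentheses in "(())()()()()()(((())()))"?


Input: "(())()()()()()(((())()))"
Tracking depth:
  Position 0 '(': depth becomes 1
  Position 1 '(': depth becomes 2
  Position 2 ')': depth becomes 1
  Position 3 ')': depth becomes 0
  Position 4 '(': depth becomes 1
  Position 5 ')': depth becomes 0
  Position 6 '(': depth becomes 1
  Position 7 ')': depth becomes 0
  Position 8 '(': depth becomes 1
  Position 9 ')': depth becomes 0
  Position 10 '(': depth becomes 1
  Position 11 ')': depth becomes 0
  Position 12 '(': depth becomes 1
  Position 13 ')': depth becomes 0
  Position 14 '(': depth becomes 1
  Position 15 '(': depth becomes 2
  Position 16 '(': depth becomes 3
  Position 17 '(': depth becomes 4
  Position 18 ')': depth becomes 3
  Position 19 ')': depth becomes 2
  Position 20 '(': depth becomes 3
  Position 21 ')': depth becomes 2
  Position 22 ')': depth becomes 1
  Position 23 ')': depth becomes 0
Maximum depth reached: 4

4


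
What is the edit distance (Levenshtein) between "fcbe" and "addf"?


Computing edit distance: "fcbe" -> "addf"
DP table:
           a    d    d    f
      0    1    2    3    4
  f   1    1    2    3    3
  c   2    2    2    3    4
  b   3    3    3    3    4
  e   4    4    4    4    4
Edit distance = dp[4][4] = 4

4


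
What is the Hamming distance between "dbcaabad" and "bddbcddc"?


Comparing "dbcaabad" and "bddbcddc" position by position:
  Position 0: 'd' vs 'b' => differ
  Position 1: 'b' vs 'd' => differ
  Position 2: 'c' vs 'd' => differ
  Position 3: 'a' vs 'b' => differ
  Position 4: 'a' vs 'c' => differ
  Position 5: 'b' vs 'd' => differ
  Position 6: 'a' vs 'd' => differ
  Position 7: 'd' vs 'c' => differ
Total differences (Hamming distance): 8

8


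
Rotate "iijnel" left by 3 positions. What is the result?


Input: "iijnel", rotate left by 3
First 3 characters: "iij"
Remaining characters: "nel"
Concatenate remaining + first: "nel" + "iij" = "neliij"

neliij


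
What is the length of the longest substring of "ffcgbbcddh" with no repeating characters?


Input: "ffcgbbcddh"
Sliding window (track last position of each char):
  Position 0 ('f'): window [0,0] length 1 -- new best
  Position 1 ('f'): repeat (last at 0), move window start to 1
  Position 1 ('f'): window [1,1] length 1
  Position 2 ('c'): window [1,2] length 2 -- new best
  Position 3 ('g'): window [1,3] length 3 -- new best
  Position 4 ('b'): window [1,4] length 4 -- new best
  Position 5 ('b'): repeat (last at 4), move window start to 5
  Position 5 ('b'): window [5,5] length 1
  Position 6 ('c'): window [5,6] length 2
  Position 7 ('d'): window [5,7] length 3
  Position 8 ('d'): repeat (last at 7), move window start to 8
  Position 8 ('d'): window [8,8] length 1
  Position 9 ('h'): window [8,9] length 2
Longest substring with no repeats: "fcgb" with length 4

4


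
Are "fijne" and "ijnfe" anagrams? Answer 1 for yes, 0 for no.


Strings: "fijne", "ijnfe"
Sorted first:  efijn
Sorted second: efijn
Sorted forms match => anagrams

1


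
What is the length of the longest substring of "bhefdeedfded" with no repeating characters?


Input: "bhefdeedfded"
Sliding window (track last position of each char):
  Position 0 ('b'): window [0,0] length 1 -- new best
  Position 1 ('h'): window [0,1] length 2 -- new best
  Position 2 ('e'): window [0,2] length 3 -- new best
  Position 3 ('f'): window [0,3] length 4 -- new best
  Position 4 ('d'): window [0,4] length 5 -- new best
  Position 5 ('e'): repeat (last at 2), move window start to 3
  Position 5 ('e'): window [3,5] length 3
  Position 6 ('e'): repeat (last at 5), move window start to 6
  Position 6 ('e'): window [6,6] length 1
  Position 7 ('d'): window [6,7] length 2
  Position 8 ('f'): window [6,8] length 3
  Position 9 ('d'): repeat (last at 7), move window start to 8
  Position 9 ('d'): window [8,9] length 2
  Position 10 ('e'): window [8,10] length 3
  Position 11 ('d'): repeat (last at 9), move window start to 10
  Position 11 ('d'): window [10,11] length 2
Longest substring with no repeats: "bhefd" with length 5

5


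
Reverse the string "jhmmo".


Input: jhmmo
Reading characters right to left:
  Position 4: 'o'
  Position 3: 'm'
  Position 2: 'm'
  Position 1: 'h'
  Position 0: 'j'
Reversed: ommhj

ommhj


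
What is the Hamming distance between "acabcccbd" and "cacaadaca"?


Comparing "acabcccbd" and "cacaadaca" position by position:
  Position 0: 'a' vs 'c' => differ
  Position 1: 'c' vs 'a' => differ
  Position 2: 'a' vs 'c' => differ
  Position 3: 'b' vs 'a' => differ
  Position 4: 'c' vs 'a' => differ
  Position 5: 'c' vs 'd' => differ
  Position 6: 'c' vs 'a' => differ
  Position 7: 'b' vs 'c' => differ
  Position 8: 'd' vs 'a' => differ
Total differences (Hamming distance): 9

9


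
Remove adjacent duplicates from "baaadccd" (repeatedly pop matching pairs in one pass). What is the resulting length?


Input: baaadccd
Stack-based adjacent duplicate removal:
  Read 'b': push. Stack: b
  Read 'a': push. Stack: ba
  Read 'a': matches stack top 'a' => pop. Stack: b
  Read 'a': push. Stack: ba
  Read 'd': push. Stack: bad
  Read 'c': push. Stack: badc
  Read 'c': matches stack top 'c' => pop. Stack: bad
  Read 'd': matches stack top 'd' => pop. Stack: ba
Final stack: "ba" (length 2)

2


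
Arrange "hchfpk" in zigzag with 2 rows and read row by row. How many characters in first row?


Zigzag "hchfpk" into 2 rows:
Placing characters:
  'h' => row 0
  'c' => row 1
  'h' => row 0
  'f' => row 1
  'p' => row 0
  'k' => row 1
Rows:
  Row 0: "hhp"
  Row 1: "cfk"
First row length: 3

3


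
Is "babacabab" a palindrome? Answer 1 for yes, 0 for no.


Input: babacabab
Reversed: babacabab
  Compare pos 0 ('b') with pos 8 ('b'): match
  Compare pos 1 ('a') with pos 7 ('a'): match
  Compare pos 2 ('b') with pos 6 ('b'): match
  Compare pos 3 ('a') with pos 5 ('a'): match
Result: palindrome

1


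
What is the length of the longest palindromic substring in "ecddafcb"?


Input: "ecddafcb"
Checking substrings for palindromes:
  [2:4] "dd" (len 2) => palindrome
Longest palindromic substring: "dd" with length 2

2


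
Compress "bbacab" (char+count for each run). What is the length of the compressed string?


Input: bbacab
Runs:
  'b' x 2 => "b2"
  'a' x 1 => "a1"
  'c' x 1 => "c1"
  'a' x 1 => "a1"
  'b' x 1 => "b1"
Compressed: "b2a1c1a1b1"
Compressed length: 10

10


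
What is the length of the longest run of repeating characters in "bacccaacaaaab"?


Input: "bacccaacaaaab"
Scanning for longest run:
  Position 1 ('a'): new char, reset run to 1
  Position 2 ('c'): new char, reset run to 1
  Position 3 ('c'): continues run of 'c', length=2
  Position 4 ('c'): continues run of 'c', length=3
  Position 5 ('a'): new char, reset run to 1
  Position 6 ('a'): continues run of 'a', length=2
  Position 7 ('c'): new char, reset run to 1
  Position 8 ('a'): new char, reset run to 1
  Position 9 ('a'): continues run of 'a', length=2
  Position 10 ('a'): continues run of 'a', length=3
  Position 11 ('a'): continues run of 'a', length=4
  Position 12 ('b'): new char, reset run to 1
Longest run: 'a' with length 4

4


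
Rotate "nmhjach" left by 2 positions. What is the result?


Input: "nmhjach", rotate left by 2
First 2 characters: "nm"
Remaining characters: "hjach"
Concatenate remaining + first: "hjach" + "nm" = "hjachnm"

hjachnm


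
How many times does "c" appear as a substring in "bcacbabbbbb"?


Searching for "c" in "bcacbabbbbb"
Scanning each position:
  Position 0: "b" => no
  Position 1: "c" => MATCH
  Position 2: "a" => no
  Position 3: "c" => MATCH
  Position 4: "b" => no
  Position 5: "a" => no
  Position 6: "b" => no
  Position 7: "b" => no
  Position 8: "b" => no
  Position 9: "b" => no
  Position 10: "b" => no
Total occurrences: 2

2


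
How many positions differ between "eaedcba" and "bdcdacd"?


Comparing "eaedcba" and "bdcdacd" position by position:
  Position 0: 'e' vs 'b' => DIFFER
  Position 1: 'a' vs 'd' => DIFFER
  Position 2: 'e' vs 'c' => DIFFER
  Position 3: 'd' vs 'd' => same
  Position 4: 'c' vs 'a' => DIFFER
  Position 5: 'b' vs 'c' => DIFFER
  Position 6: 'a' vs 'd' => DIFFER
Positions that differ: 6

6


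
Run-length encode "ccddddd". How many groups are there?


Input: ccddddd
Scanning for consecutive runs:
  Group 1: 'c' x 2 (positions 0-1)
  Group 2: 'd' x 5 (positions 2-6)
Total groups: 2

2


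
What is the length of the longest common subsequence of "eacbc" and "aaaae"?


LCS of "eacbc" and "aaaae"
DP table:
           a    a    a    a    e
      0    0    0    0    0    0
  e   0    0    0    0    0    1
  a   0    1    1    1    1    1
  c   0    1    1    1    1    1
  b   0    1    1    1    1    1
  c   0    1    1    1    1    1
LCS length = dp[5][5] = 1

1


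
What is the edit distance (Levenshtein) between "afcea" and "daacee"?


Computing edit distance: "afcea" -> "daacee"
DP table:
           d    a    a    c    e    e
      0    1    2    3    4    5    6
  a   1    1    1    2    3    4    5
  f   2    2    2    2    3    4    5
  c   3    3    3    3    2    3    4
  e   4    4    4    4    3    2    3
  a   5    5    4    4    4    3    3
Edit distance = dp[5][6] = 3

3


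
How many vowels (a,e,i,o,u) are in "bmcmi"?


Input: bmcmi
Checking each character:
  'b' at position 0: consonant
  'm' at position 1: consonant
  'c' at position 2: consonant
  'm' at position 3: consonant
  'i' at position 4: vowel (running total: 1)
Total vowels: 1

1


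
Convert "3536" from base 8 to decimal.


Input: "3536" in base 8
Positional expansion:
  Digit '3' (value 3) x 8^3 = 1536
  Digit '5' (value 5) x 8^2 = 320
  Digit '3' (value 3) x 8^1 = 24
  Digit '6' (value 6) x 8^0 = 6
Sum = 1886

1886


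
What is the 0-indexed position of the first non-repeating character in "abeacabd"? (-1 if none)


Input: abeacabd
Character frequencies:
  'a': 3
  'b': 2
  'c': 1
  'd': 1
  'e': 1
Scanning left to right for freq == 1:
  Position 0 ('a'): freq=3, skip
  Position 1 ('b'): freq=2, skip
  Position 2 ('e'): unique! => answer = 2

2


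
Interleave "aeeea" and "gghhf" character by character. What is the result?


Interleaving "aeeea" and "gghhf":
  Position 0: 'a' from first, 'g' from second => "ag"
  Position 1: 'e' from first, 'g' from second => "eg"
  Position 2: 'e' from first, 'h' from second => "eh"
  Position 3: 'e' from first, 'h' from second => "eh"
  Position 4: 'a' from first, 'f' from second => "af"
Result: agegehehaf

agegehehaf


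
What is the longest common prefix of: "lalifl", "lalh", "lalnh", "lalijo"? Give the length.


Words: lalifl, lalh, lalnh, lalijo
  Position 0: all 'l' => match
  Position 1: all 'a' => match
  Position 2: all 'l' => match
  Position 3: ('i', 'h', 'n', 'i') => mismatch, stop
LCP = "lal" (length 3)

3


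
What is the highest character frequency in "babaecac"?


Input: babaecac
Character counts:
  'a': 3
  'b': 2
  'c': 2
  'e': 1
Maximum frequency: 3

3


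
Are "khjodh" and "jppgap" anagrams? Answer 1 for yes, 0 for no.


Strings: "khjodh", "jppgap"
Sorted first:  dhhjko
Sorted second: agjppp
Differ at position 0: 'd' vs 'a' => not anagrams

0


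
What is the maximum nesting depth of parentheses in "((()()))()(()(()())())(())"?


Input: "((()()))()(()(()())())(())"
Tracking depth:
  Position 0 '(': depth becomes 1
  Position 1 '(': depth becomes 2
  Position 2 '(': depth becomes 3
  Position 3 ')': depth becomes 2
  Position 4 '(': depth becomes 3
  Position 5 ')': depth becomes 2
  Position 6 ')': depth becomes 1
  Position 7 ')': depth becomes 0
  Position 8 '(': depth becomes 1
  Position 9 ')': depth becomes 0
  Position 10 '(': depth becomes 1
  Position 11 '(': depth becomes 2
  Position 12 ')': depth becomes 1
  Position 13 '(': depth becomes 2
  Position 14 '(': depth becomes 3
  Position 15 ')': depth becomes 2
  Position 16 '(': depth becomes 3
  Position 17 ')': depth becomes 2
  Position 18 ')': depth becomes 1
  Position 19 '(': depth becomes 2
  Position 20 ')': depth becomes 1
  Position 21 ')': depth becomes 0
  Position 22 '(': depth becomes 1
  Position 23 '(': depth becomes 2
  Position 24 ')': depth becomes 1
  Position 25 ')': depth becomes 0
Maximum depth reached: 3

3


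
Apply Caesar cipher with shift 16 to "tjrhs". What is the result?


Caesar cipher: shift "tjrhs" by 16
  't' (pos 19) + 16 = pos 9 = 'j'
  'j' (pos 9) + 16 = pos 25 = 'z'
  'r' (pos 17) + 16 = pos 7 = 'h'
  'h' (pos 7) + 16 = pos 23 = 'x'
  's' (pos 18) + 16 = pos 8 = 'i'
Result: jzhxi

jzhxi


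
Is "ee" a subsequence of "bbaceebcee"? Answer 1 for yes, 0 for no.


Check if "ee" is a subsequence of "bbaceebcee"
Greedy scan:
  Position 0 ('b'): no match needed
  Position 1 ('b'): no match needed
  Position 2 ('a'): no match needed
  Position 3 ('c'): no match needed
  Position 4 ('e'): matches sub[0] = 'e'
  Position 5 ('e'): matches sub[1] = 'e'
  Position 6 ('b'): no match needed
  Position 7 ('c'): no match needed
  Position 8 ('e'): no match needed
  Position 9 ('e'): no match needed
All 2 characters matched => is a subsequence

1


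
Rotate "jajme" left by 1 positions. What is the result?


Input: "jajme", rotate left by 1
First 1 characters: "j"
Remaining characters: "ajme"
Concatenate remaining + first: "ajme" + "j" = "ajmej"

ajmej


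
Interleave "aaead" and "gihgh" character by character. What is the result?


Interleaving "aaead" and "gihgh":
  Position 0: 'a' from first, 'g' from second => "ag"
  Position 1: 'a' from first, 'i' from second => "ai"
  Position 2: 'e' from first, 'h' from second => "eh"
  Position 3: 'a' from first, 'g' from second => "ag"
  Position 4: 'd' from first, 'h' from second => "dh"
Result: agaiehagdh

agaiehagdh


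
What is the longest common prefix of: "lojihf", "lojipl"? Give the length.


Words: lojihf, lojipl
  Position 0: all 'l' => match
  Position 1: all 'o' => match
  Position 2: all 'j' => match
  Position 3: all 'i' => match
  Position 4: ('h', 'p') => mismatch, stop
LCP = "loji" (length 4)

4


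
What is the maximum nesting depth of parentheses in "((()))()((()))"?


Input: "((()))()((()))"
Tracking depth:
  Position 0 '(': depth becomes 1
  Position 1 '(': depth becomes 2
  Position 2 '(': depth becomes 3
  Position 3 ')': depth becomes 2
  Position 4 ')': depth becomes 1
  Position 5 ')': depth becomes 0
  Position 6 '(': depth becomes 1
  Position 7 ')': depth becomes 0
  Position 8 '(': depth becomes 1
  Position 9 '(': depth becomes 2
  Position 10 '(': depth becomes 3
  Position 11 ')': depth becomes 2
  Position 12 ')': depth becomes 1
  Position 13 ')': depth becomes 0
Maximum depth reached: 3

3


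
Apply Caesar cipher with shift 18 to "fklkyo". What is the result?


Caesar cipher: shift "fklkyo" by 18
  'f' (pos 5) + 18 = pos 23 = 'x'
  'k' (pos 10) + 18 = pos 2 = 'c'
  'l' (pos 11) + 18 = pos 3 = 'd'
  'k' (pos 10) + 18 = pos 2 = 'c'
  'y' (pos 24) + 18 = pos 16 = 'q'
  'o' (pos 14) + 18 = pos 6 = 'g'
Result: xcdcqg

xcdcqg


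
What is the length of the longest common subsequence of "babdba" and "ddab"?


LCS of "babdba" and "ddab"
DP table:
           d    d    a    b
      0    0    0    0    0
  b   0    0    0    0    1
  a   0    0    0    1    1
  b   0    0    0    1    2
  d   0    1    1    1    2
  b   0    1    1    1    2
  a   0    1    1    2    2
LCS length = dp[6][4] = 2

2


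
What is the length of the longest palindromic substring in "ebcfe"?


Input: "ebcfe"
Checking substrings for palindromes:
  No multi-char palindromic substrings found
Longest palindromic substring: "e" with length 1

1


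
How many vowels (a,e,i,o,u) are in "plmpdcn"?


Input: plmpdcn
Checking each character:
  'p' at position 0: consonant
  'l' at position 1: consonant
  'm' at position 2: consonant
  'p' at position 3: consonant
  'd' at position 4: consonant
  'c' at position 5: consonant
  'n' at position 6: consonant
Total vowels: 0

0


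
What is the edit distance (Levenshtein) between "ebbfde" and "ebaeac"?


Computing edit distance: "ebbfde" -> "ebaeac"
DP table:
           e    b    a    e    a    c
      0    1    2    3    4    5    6
  e   1    0    1    2    3    4    5
  b   2    1    0    1    2    3    4
  b   3    2    1    1    2    3    4
  f   4    3    2    2    2    3    4
  d   5    4    3    3    3    3    4
  e   6    5    4    4    3    4    4
Edit distance = dp[6][6] = 4

4


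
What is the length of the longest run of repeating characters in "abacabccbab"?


Input: "abacabccbab"
Scanning for longest run:
  Position 1 ('b'): new char, reset run to 1
  Position 2 ('a'): new char, reset run to 1
  Position 3 ('c'): new char, reset run to 1
  Position 4 ('a'): new char, reset run to 1
  Position 5 ('b'): new char, reset run to 1
  Position 6 ('c'): new char, reset run to 1
  Position 7 ('c'): continues run of 'c', length=2
  Position 8 ('b'): new char, reset run to 1
  Position 9 ('a'): new char, reset run to 1
  Position 10 ('b'): new char, reset run to 1
Longest run: 'c' with length 2

2


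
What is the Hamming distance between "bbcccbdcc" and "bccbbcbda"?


Comparing "bbcccbdcc" and "bccbbcbda" position by position:
  Position 0: 'b' vs 'b' => same
  Position 1: 'b' vs 'c' => differ
  Position 2: 'c' vs 'c' => same
  Position 3: 'c' vs 'b' => differ
  Position 4: 'c' vs 'b' => differ
  Position 5: 'b' vs 'c' => differ
  Position 6: 'd' vs 'b' => differ
  Position 7: 'c' vs 'd' => differ
  Position 8: 'c' vs 'a' => differ
Total differences (Hamming distance): 7

7


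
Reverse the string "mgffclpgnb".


Input: mgffclpgnb
Reading characters right to left:
  Position 9: 'b'
  Position 8: 'n'
  Position 7: 'g'
  Position 6: 'p'
  Position 5: 'l'
  Position 4: 'c'
  Position 3: 'f'
  Position 2: 'f'
  Position 1: 'g'
  Position 0: 'm'
Reversed: bngplcffgm

bngplcffgm


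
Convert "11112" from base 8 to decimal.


Input: "11112" in base 8
Positional expansion:
  Digit '1' (value 1) x 8^4 = 4096
  Digit '1' (value 1) x 8^3 = 512
  Digit '1' (value 1) x 8^2 = 64
  Digit '1' (value 1) x 8^1 = 8
  Digit '2' (value 2) x 8^0 = 2
Sum = 4682

4682


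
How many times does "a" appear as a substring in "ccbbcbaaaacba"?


Searching for "a" in "ccbbcbaaaacba"
Scanning each position:
  Position 0: "c" => no
  Position 1: "c" => no
  Position 2: "b" => no
  Position 3: "b" => no
  Position 4: "c" => no
  Position 5: "b" => no
  Position 6: "a" => MATCH
  Position 7: "a" => MATCH
  Position 8: "a" => MATCH
  Position 9: "a" => MATCH
  Position 10: "c" => no
  Position 11: "b" => no
  Position 12: "a" => MATCH
Total occurrences: 5

5


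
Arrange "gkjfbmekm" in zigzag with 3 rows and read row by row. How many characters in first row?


Zigzag "gkjfbmekm" into 3 rows:
Placing characters:
  'g' => row 0
  'k' => row 1
  'j' => row 2
  'f' => row 1
  'b' => row 0
  'm' => row 1
  'e' => row 2
  'k' => row 1
  'm' => row 0
Rows:
  Row 0: "gbm"
  Row 1: "kfmk"
  Row 2: "je"
First row length: 3

3


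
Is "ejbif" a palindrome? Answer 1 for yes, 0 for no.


Input: ejbif
Reversed: fibje
  Compare pos 0 ('e') with pos 4 ('f'): MISMATCH
  Compare pos 1 ('j') with pos 3 ('i'): MISMATCH
Result: not a palindrome

0


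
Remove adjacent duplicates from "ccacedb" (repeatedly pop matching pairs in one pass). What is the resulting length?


Input: ccacedb
Stack-based adjacent duplicate removal:
  Read 'c': push. Stack: c
  Read 'c': matches stack top 'c' => pop. Stack: (empty)
  Read 'a': push. Stack: a
  Read 'c': push. Stack: ac
  Read 'e': push. Stack: ace
  Read 'd': push. Stack: aced
  Read 'b': push. Stack: acedb
Final stack: "acedb" (length 5)

5


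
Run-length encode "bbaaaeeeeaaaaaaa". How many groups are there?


Input: bbaaaeeeeaaaaaaa
Scanning for consecutive runs:
  Group 1: 'b' x 2 (positions 0-1)
  Group 2: 'a' x 3 (positions 2-4)
  Group 3: 'e' x 4 (positions 5-8)
  Group 4: 'a' x 7 (positions 9-15)
Total groups: 4

4


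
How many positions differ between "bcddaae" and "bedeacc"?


Comparing "bcddaae" and "bedeacc" position by position:
  Position 0: 'b' vs 'b' => same
  Position 1: 'c' vs 'e' => DIFFER
  Position 2: 'd' vs 'd' => same
  Position 3: 'd' vs 'e' => DIFFER
  Position 4: 'a' vs 'a' => same
  Position 5: 'a' vs 'c' => DIFFER
  Position 6: 'e' vs 'c' => DIFFER
Positions that differ: 4

4


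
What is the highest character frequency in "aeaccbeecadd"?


Input: aeaccbeecadd
Character counts:
  'a': 3
  'b': 1
  'c': 3
  'd': 2
  'e': 3
Maximum frequency: 3

3


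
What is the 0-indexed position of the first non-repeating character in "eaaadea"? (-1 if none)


Input: eaaadea
Character frequencies:
  'a': 4
  'd': 1
  'e': 2
Scanning left to right for freq == 1:
  Position 0 ('e'): freq=2, skip
  Position 1 ('a'): freq=4, skip
  Position 2 ('a'): freq=4, skip
  Position 3 ('a'): freq=4, skip
  Position 4 ('d'): unique! => answer = 4

4


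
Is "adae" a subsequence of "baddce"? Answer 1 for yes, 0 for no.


Check if "adae" is a subsequence of "baddce"
Greedy scan:
  Position 0 ('b'): no match needed
  Position 1 ('a'): matches sub[0] = 'a'
  Position 2 ('d'): matches sub[1] = 'd'
  Position 3 ('d'): no match needed
  Position 4 ('c'): no match needed
  Position 5 ('e'): no match needed
Only matched 2/4 characters => not a subsequence

0


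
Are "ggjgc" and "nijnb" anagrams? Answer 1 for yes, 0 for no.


Strings: "ggjgc", "nijnb"
Sorted first:  cgggj
Sorted second: bijnn
Differ at position 0: 'c' vs 'b' => not anagrams

0


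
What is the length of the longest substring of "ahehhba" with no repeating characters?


Input: "ahehhba"
Sliding window (track last position of each char):
  Position 0 ('a'): window [0,0] length 1 -- new best
  Position 1 ('h'): window [0,1] length 2 -- new best
  Position 2 ('e'): window [0,2] length 3 -- new best
  Position 3 ('h'): repeat (last at 1), move window start to 2
  Position 3 ('h'): window [2,3] length 2
  Position 4 ('h'): repeat (last at 3), move window start to 4
  Position 4 ('h'): window [4,4] length 1
  Position 5 ('b'): window [4,5] length 2
  Position 6 ('a'): window [4,6] length 3
Longest substring with no repeats: "ahe" with length 3

3


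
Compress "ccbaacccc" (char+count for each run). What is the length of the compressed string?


Input: ccbaacccc
Runs:
  'c' x 2 => "c2"
  'b' x 1 => "b1"
  'a' x 2 => "a2"
  'c' x 4 => "c4"
Compressed: "c2b1a2c4"
Compressed length: 8

8


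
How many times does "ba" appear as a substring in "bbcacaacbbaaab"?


Searching for "ba" in "bbcacaacbbaaab"
Scanning each position:
  Position 0: "bb" => no
  Position 1: "bc" => no
  Position 2: "ca" => no
  Position 3: "ac" => no
  Position 4: "ca" => no
  Position 5: "aa" => no
  Position 6: "ac" => no
  Position 7: "cb" => no
  Position 8: "bb" => no
  Position 9: "ba" => MATCH
  Position 10: "aa" => no
  Position 11: "aa" => no
  Position 12: "ab" => no
Total occurrences: 1

1


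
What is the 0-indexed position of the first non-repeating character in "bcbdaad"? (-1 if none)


Input: bcbdaad
Character frequencies:
  'a': 2
  'b': 2
  'c': 1
  'd': 2
Scanning left to right for freq == 1:
  Position 0 ('b'): freq=2, skip
  Position 1 ('c'): unique! => answer = 1

1


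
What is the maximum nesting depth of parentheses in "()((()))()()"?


Input: "()((()))()()"
Tracking depth:
  Position 0 '(': depth becomes 1
  Position 1 ')': depth becomes 0
  Position 2 '(': depth becomes 1
  Position 3 '(': depth becomes 2
  Position 4 '(': depth becomes 3
  Position 5 ')': depth becomes 2
  Position 6 ')': depth becomes 1
  Position 7 ')': depth becomes 0
  Position 8 '(': depth becomes 1
  Position 9 ')': depth becomes 0
  Position 10 '(': depth becomes 1
  Position 11 ')': depth becomes 0
Maximum depth reached: 3

3


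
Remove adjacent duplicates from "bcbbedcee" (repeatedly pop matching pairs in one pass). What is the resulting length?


Input: bcbbedcee
Stack-based adjacent duplicate removal:
  Read 'b': push. Stack: b
  Read 'c': push. Stack: bc
  Read 'b': push. Stack: bcb
  Read 'b': matches stack top 'b' => pop. Stack: bc
  Read 'e': push. Stack: bce
  Read 'd': push. Stack: bced
  Read 'c': push. Stack: bcedc
  Read 'e': push. Stack: bcedce
  Read 'e': matches stack top 'e' => pop. Stack: bcedc
Final stack: "bcedc" (length 5)

5


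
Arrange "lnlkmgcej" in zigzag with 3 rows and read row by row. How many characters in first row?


Zigzag "lnlkmgcej" into 3 rows:
Placing characters:
  'l' => row 0
  'n' => row 1
  'l' => row 2
  'k' => row 1
  'm' => row 0
  'g' => row 1
  'c' => row 2
  'e' => row 1
  'j' => row 0
Rows:
  Row 0: "lmj"
  Row 1: "nkge"
  Row 2: "lc"
First row length: 3

3


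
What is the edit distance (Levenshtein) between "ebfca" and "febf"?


Computing edit distance: "ebfca" -> "febf"
DP table:
           f    e    b    f
      0    1    2    3    4
  e   1    1    1    2    3
  b   2    2    2    1    2
  f   3    2    3    2    1
  c   4    3    3    3    2
  a   5    4    4    4    3
Edit distance = dp[5][4] = 3

3


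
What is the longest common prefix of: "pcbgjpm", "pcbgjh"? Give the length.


Words: pcbgjpm, pcbgjh
  Position 0: all 'p' => match
  Position 1: all 'c' => match
  Position 2: all 'b' => match
  Position 3: all 'g' => match
  Position 4: all 'j' => match
  Position 5: ('p', 'h') => mismatch, stop
LCP = "pcbgj" (length 5)

5


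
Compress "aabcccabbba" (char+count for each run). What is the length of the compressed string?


Input: aabcccabbba
Runs:
  'a' x 2 => "a2"
  'b' x 1 => "b1"
  'c' x 3 => "c3"
  'a' x 1 => "a1"
  'b' x 3 => "b3"
  'a' x 1 => "a1"
Compressed: "a2b1c3a1b3a1"
Compressed length: 12

12


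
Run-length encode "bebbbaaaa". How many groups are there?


Input: bebbbaaaa
Scanning for consecutive runs:
  Group 1: 'b' x 1 (positions 0-0)
  Group 2: 'e' x 1 (positions 1-1)
  Group 3: 'b' x 3 (positions 2-4)
  Group 4: 'a' x 4 (positions 5-8)
Total groups: 4

4


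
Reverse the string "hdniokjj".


Input: hdniokjj
Reading characters right to left:
  Position 7: 'j'
  Position 6: 'j'
  Position 5: 'k'
  Position 4: 'o'
  Position 3: 'i'
  Position 2: 'n'
  Position 1: 'd'
  Position 0: 'h'
Reversed: jjkoindh

jjkoindh


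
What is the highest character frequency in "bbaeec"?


Input: bbaeec
Character counts:
  'a': 1
  'b': 2
  'c': 1
  'e': 2
Maximum frequency: 2

2


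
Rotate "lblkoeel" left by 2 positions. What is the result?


Input: "lblkoeel", rotate left by 2
First 2 characters: "lb"
Remaining characters: "lkoeel"
Concatenate remaining + first: "lkoeel" + "lb" = "lkoeellb"

lkoeellb


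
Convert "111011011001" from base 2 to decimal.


Input: "111011011001" in base 2
Positional expansion:
  Digit '1' (value 1) x 2^11 = 2048
  Digit '1' (value 1) x 2^10 = 1024
  Digit '1' (value 1) x 2^9 = 512
  Digit '0' (value 0) x 2^8 = 0
  Digit '1' (value 1) x 2^7 = 128
  Digit '1' (value 1) x 2^6 = 64
  Digit '0' (value 0) x 2^5 = 0
  Digit '1' (value 1) x 2^4 = 16
  Digit '1' (value 1) x 2^3 = 8
  Digit '0' (value 0) x 2^2 = 0
  Digit '0' (value 0) x 2^1 = 0
  Digit '1' (value 1) x 2^0 = 1
Sum = 3801

3801


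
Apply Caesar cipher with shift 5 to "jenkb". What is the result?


Caesar cipher: shift "jenkb" by 5
  'j' (pos 9) + 5 = pos 14 = 'o'
  'e' (pos 4) + 5 = pos 9 = 'j'
  'n' (pos 13) + 5 = pos 18 = 's'
  'k' (pos 10) + 5 = pos 15 = 'p'
  'b' (pos 1) + 5 = pos 6 = 'g'
Result: ojspg

ojspg


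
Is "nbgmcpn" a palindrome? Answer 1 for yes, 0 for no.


Input: nbgmcpn
Reversed: npcmgbn
  Compare pos 0 ('n') with pos 6 ('n'): match
  Compare pos 1 ('b') with pos 5 ('p'): MISMATCH
  Compare pos 2 ('g') with pos 4 ('c'): MISMATCH
Result: not a palindrome

0


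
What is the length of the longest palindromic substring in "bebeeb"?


Input: "bebeeb"
Checking substrings for palindromes:
  [2:6] "beeb" (len 4) => palindrome
  [0:3] "beb" (len 3) => palindrome
  [1:4] "ebe" (len 3) => palindrome
  [3:5] "ee" (len 2) => palindrome
Longest palindromic substring: "beeb" with length 4

4


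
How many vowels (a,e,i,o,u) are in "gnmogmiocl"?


Input: gnmogmiocl
Checking each character:
  'g' at position 0: consonant
  'n' at position 1: consonant
  'm' at position 2: consonant
  'o' at position 3: vowel (running total: 1)
  'g' at position 4: consonant
  'm' at position 5: consonant
  'i' at position 6: vowel (running total: 2)
  'o' at position 7: vowel (running total: 3)
  'c' at position 8: consonant
  'l' at position 9: consonant
Total vowels: 3

3


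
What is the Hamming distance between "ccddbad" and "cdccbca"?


Comparing "ccddbad" and "cdccbca" position by position:
  Position 0: 'c' vs 'c' => same
  Position 1: 'c' vs 'd' => differ
  Position 2: 'd' vs 'c' => differ
  Position 3: 'd' vs 'c' => differ
  Position 4: 'b' vs 'b' => same
  Position 5: 'a' vs 'c' => differ
  Position 6: 'd' vs 'a' => differ
Total differences (Hamming distance): 5

5


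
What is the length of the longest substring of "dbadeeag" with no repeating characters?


Input: "dbadeeag"
Sliding window (track last position of each char):
  Position 0 ('d'): window [0,0] length 1 -- new best
  Position 1 ('b'): window [0,1] length 2 -- new best
  Position 2 ('a'): window [0,2] length 3 -- new best
  Position 3 ('d'): repeat (last at 0), move window start to 1
  Position 3 ('d'): window [1,3] length 3
  Position 4 ('e'): window [1,4] length 4 -- new best
  Position 5 ('e'): repeat (last at 4), move window start to 5
  Position 5 ('e'): window [5,5] length 1
  Position 6 ('a'): window [5,6] length 2
  Position 7 ('g'): window [5,7] length 3
Longest substring with no repeats: "bade" with length 4

4


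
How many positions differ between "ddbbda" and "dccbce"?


Comparing "ddbbda" and "dccbce" position by position:
  Position 0: 'd' vs 'd' => same
  Position 1: 'd' vs 'c' => DIFFER
  Position 2: 'b' vs 'c' => DIFFER
  Position 3: 'b' vs 'b' => same
  Position 4: 'd' vs 'c' => DIFFER
  Position 5: 'a' vs 'e' => DIFFER
Positions that differ: 4

4


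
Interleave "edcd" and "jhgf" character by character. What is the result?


Interleaving "edcd" and "jhgf":
  Position 0: 'e' from first, 'j' from second => "ej"
  Position 1: 'd' from first, 'h' from second => "dh"
  Position 2: 'c' from first, 'g' from second => "cg"
  Position 3: 'd' from first, 'f' from second => "df"
Result: ejdhcgdf

ejdhcgdf


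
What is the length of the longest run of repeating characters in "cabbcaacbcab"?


Input: "cabbcaacbcab"
Scanning for longest run:
  Position 1 ('a'): new char, reset run to 1
  Position 2 ('b'): new char, reset run to 1
  Position 3 ('b'): continues run of 'b', length=2
  Position 4 ('c'): new char, reset run to 1
  Position 5 ('a'): new char, reset run to 1
  Position 6 ('a'): continues run of 'a', length=2
  Position 7 ('c'): new char, reset run to 1
  Position 8 ('b'): new char, reset run to 1
  Position 9 ('c'): new char, reset run to 1
  Position 10 ('a'): new char, reset run to 1
  Position 11 ('b'): new char, reset run to 1
Longest run: 'b' with length 2

2


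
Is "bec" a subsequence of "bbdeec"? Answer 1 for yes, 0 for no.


Check if "bec" is a subsequence of "bbdeec"
Greedy scan:
  Position 0 ('b'): matches sub[0] = 'b'
  Position 1 ('b'): no match needed
  Position 2 ('d'): no match needed
  Position 3 ('e'): matches sub[1] = 'e'
  Position 4 ('e'): no match needed
  Position 5 ('c'): matches sub[2] = 'c'
All 3 characters matched => is a subsequence

1


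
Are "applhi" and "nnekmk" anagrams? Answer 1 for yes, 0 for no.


Strings: "applhi", "nnekmk"
Sorted first:  ahilpp
Sorted second: ekkmnn
Differ at position 0: 'a' vs 'e' => not anagrams

0


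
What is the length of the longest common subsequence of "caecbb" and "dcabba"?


LCS of "caecbb" and "dcabba"
DP table:
           d    c    a    b    b    a
      0    0    0    0    0    0    0
  c   0    0    1    1    1    1    1
  a   0    0    1    2    2    2    2
  e   0    0    1    2    2    2    2
  c   0    0    1    2    2    2    2
  b   0    0    1    2    3    3    3
  b   0    0    1    2    3    4    4
LCS length = dp[6][6] = 4

4


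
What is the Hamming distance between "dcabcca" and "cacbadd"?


Comparing "dcabcca" and "cacbadd" position by position:
  Position 0: 'd' vs 'c' => differ
  Position 1: 'c' vs 'a' => differ
  Position 2: 'a' vs 'c' => differ
  Position 3: 'b' vs 'b' => same
  Position 4: 'c' vs 'a' => differ
  Position 5: 'c' vs 'd' => differ
  Position 6: 'a' vs 'd' => differ
Total differences (Hamming distance): 6

6


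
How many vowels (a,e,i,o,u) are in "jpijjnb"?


Input: jpijjnb
Checking each character:
  'j' at position 0: consonant
  'p' at position 1: consonant
  'i' at position 2: vowel (running total: 1)
  'j' at position 3: consonant
  'j' at position 4: consonant
  'n' at position 5: consonant
  'b' at position 6: consonant
Total vowels: 1

1


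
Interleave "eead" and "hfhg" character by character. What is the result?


Interleaving "eead" and "hfhg":
  Position 0: 'e' from first, 'h' from second => "eh"
  Position 1: 'e' from first, 'f' from second => "ef"
  Position 2: 'a' from first, 'h' from second => "ah"
  Position 3: 'd' from first, 'g' from second => "dg"
Result: ehefahdg

ehefahdg


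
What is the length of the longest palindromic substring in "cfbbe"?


Input: "cfbbe"
Checking substrings for palindromes:
  [2:4] "bb" (len 2) => palindrome
Longest palindromic substring: "bb" with length 2

2


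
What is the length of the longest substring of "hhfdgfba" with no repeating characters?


Input: "hhfdgfba"
Sliding window (track last position of each char):
  Position 0 ('h'): window [0,0] length 1 -- new best
  Position 1 ('h'): repeat (last at 0), move window start to 1
  Position 1 ('h'): window [1,1] length 1
  Position 2 ('f'): window [1,2] length 2 -- new best
  Position 3 ('d'): window [1,3] length 3 -- new best
  Position 4 ('g'): window [1,4] length 4 -- new best
  Position 5 ('f'): repeat (last at 2), move window start to 3
  Position 5 ('f'): window [3,5] length 3
  Position 6 ('b'): window [3,6] length 4
  Position 7 ('a'): window [3,7] length 5 -- new best
Longest substring with no repeats: "dgfba" with length 5

5


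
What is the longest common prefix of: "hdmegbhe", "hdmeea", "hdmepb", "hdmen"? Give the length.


Words: hdmegbhe, hdmeea, hdmepb, hdmen
  Position 0: all 'h' => match
  Position 1: all 'd' => match
  Position 2: all 'm' => match
  Position 3: all 'e' => match
  Position 4: ('g', 'e', 'p', 'n') => mismatch, stop
LCP = "hdme" (length 4)

4


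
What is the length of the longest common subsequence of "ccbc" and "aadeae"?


LCS of "ccbc" and "aadeae"
DP table:
           a    a    d    e    a    e
      0    0    0    0    0    0    0
  c   0    0    0    0    0    0    0
  c   0    0    0    0    0    0    0
  b   0    0    0    0    0    0    0
  c   0    0    0    0    0    0    0
LCS length = dp[4][6] = 0

0


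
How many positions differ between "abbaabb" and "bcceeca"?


Comparing "abbaabb" and "bcceeca" position by position:
  Position 0: 'a' vs 'b' => DIFFER
  Position 1: 'b' vs 'c' => DIFFER
  Position 2: 'b' vs 'c' => DIFFER
  Position 3: 'a' vs 'e' => DIFFER
  Position 4: 'a' vs 'e' => DIFFER
  Position 5: 'b' vs 'c' => DIFFER
  Position 6: 'b' vs 'a' => DIFFER
Positions that differ: 7

7


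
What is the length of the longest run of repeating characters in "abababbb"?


Input: "abababbb"
Scanning for longest run:
  Position 1 ('b'): new char, reset run to 1
  Position 2 ('a'): new char, reset run to 1
  Position 3 ('b'): new char, reset run to 1
  Position 4 ('a'): new char, reset run to 1
  Position 5 ('b'): new char, reset run to 1
  Position 6 ('b'): continues run of 'b', length=2
  Position 7 ('b'): continues run of 'b', length=3
Longest run: 'b' with length 3

3
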